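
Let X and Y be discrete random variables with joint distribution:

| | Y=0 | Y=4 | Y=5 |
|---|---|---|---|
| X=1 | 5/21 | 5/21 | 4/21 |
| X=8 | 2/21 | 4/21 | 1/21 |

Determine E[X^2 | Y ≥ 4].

P(Y ≥ 4) = 2/3.
Σ X^2·P over the event = 1·(5/21) + 1·(4/21) + 64·(4/21) + 64·(1/21) = 47/3.
E[X^2 | Y ≥ 4] = (47/3) / (2/3) = 47/2.

47/2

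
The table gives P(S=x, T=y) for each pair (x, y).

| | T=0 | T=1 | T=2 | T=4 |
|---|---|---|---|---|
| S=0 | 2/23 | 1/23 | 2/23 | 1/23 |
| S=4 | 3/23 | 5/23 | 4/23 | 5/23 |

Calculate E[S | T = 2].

8/3

P(T = 2) = 6/23.
Σ S·P over the event = 0·(2/23) + 4·(4/23) = 16/23.
E[S | T = 2] = (16/23) / (6/23) = 8/3.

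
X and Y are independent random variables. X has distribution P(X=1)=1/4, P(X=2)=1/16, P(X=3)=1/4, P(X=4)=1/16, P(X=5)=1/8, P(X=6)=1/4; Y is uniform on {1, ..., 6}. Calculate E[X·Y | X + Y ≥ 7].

P(X + Y ≥ 7) = 7/12.
Summing XY·P(x,y) over outcomes with X + Y ≥ 7 gives 167/16.
E[X·Y | X + Y ≥ 7] = (167/16) / (7/12) = 501/28.

501/28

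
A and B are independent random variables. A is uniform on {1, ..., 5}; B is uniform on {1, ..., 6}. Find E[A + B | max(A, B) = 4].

Outcomes with max(A, B) = 4: (1,4), (2,4), (3,4), (4,1), (4,2), (4,3), (4,4), each with probability 1/30.
E[A + B | max(A, B) = 4] = (5 + 6 + 7 + 5 + 6 + 7 + 8) / 7 = 44/7.

44/7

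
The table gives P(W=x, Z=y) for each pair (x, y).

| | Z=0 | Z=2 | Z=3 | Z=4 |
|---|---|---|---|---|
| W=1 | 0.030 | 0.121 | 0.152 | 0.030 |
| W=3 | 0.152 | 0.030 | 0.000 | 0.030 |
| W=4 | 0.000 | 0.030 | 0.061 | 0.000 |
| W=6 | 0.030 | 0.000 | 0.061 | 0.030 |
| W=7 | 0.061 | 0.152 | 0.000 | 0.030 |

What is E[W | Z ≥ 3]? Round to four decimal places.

P(Z ≥ 3) = 0.394.
Σ W·P over the event = 1·(0.152) + 1·(0.030) + 3·(0.030) + 4·(0.061) + 6·(0.061) + 6·(0.030) + 7·(0.030) = 1.272.
E[W | Z ≥ 3] = (1.272) / (0.394) = 3.2284.

3.2284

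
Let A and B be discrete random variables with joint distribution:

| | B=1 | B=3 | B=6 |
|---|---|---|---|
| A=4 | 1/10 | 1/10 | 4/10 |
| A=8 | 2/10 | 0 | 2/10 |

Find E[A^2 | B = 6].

32

P(B = 6) = 3/5.
Σ A^2·P over the event = 16·(4/10) + 64·(2/10) = 96/5.
E[A^2 | B = 6] = (96/5) / (3/5) = 32.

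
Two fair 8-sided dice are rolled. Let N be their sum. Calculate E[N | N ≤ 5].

4

P(N ≤ 5) = 5/32.
Σ over the event: 2·1/64 + 3·1/32 + 4·3/64 + 5·1/16 = 5/8.
E[N | N ≤ 5] = (5/8) / (5/32) = 4.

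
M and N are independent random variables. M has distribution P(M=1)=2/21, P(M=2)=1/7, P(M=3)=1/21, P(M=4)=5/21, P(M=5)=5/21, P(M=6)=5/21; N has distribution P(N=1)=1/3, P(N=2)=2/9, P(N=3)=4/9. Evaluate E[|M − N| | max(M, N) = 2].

P(max(M, N) = 2) = 19/189.
Summing |M−N|·P(x,y) over outcomes with max(M, N) = 2 gives 13/189.
E[|M − N| | max(M, N) = 2] = (13/189) / (19/189) = 13/19.

13/19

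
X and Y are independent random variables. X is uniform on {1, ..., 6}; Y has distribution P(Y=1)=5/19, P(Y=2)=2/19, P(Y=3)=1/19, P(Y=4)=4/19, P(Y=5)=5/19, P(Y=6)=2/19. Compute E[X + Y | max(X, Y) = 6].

P(max(X, Y) = 6) = 29/114.
Summing (X+Y)·P(x,y) over outcomes with max(X, Y) = 6 gives 269/114.
E[X + Y | max(X, Y) = 6] = (269/114) / (29/114) = 269/29.

269/29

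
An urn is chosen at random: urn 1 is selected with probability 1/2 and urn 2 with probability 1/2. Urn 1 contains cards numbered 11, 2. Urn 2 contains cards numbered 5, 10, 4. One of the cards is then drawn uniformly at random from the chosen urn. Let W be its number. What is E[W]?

77/12

E[W | urn 1] = (11+2)/2 = 13/2.
E[W | urn 2] = (5+10+4)/3 = 19/3.
By the law of total expectation,
E[W] = (1/2)·(13/2) + (1/2)·(19/3) = 77/12.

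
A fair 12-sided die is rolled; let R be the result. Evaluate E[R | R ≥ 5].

Given R ≥ 5, R is equally likely to be any of {5, 6, 7, 8, 9, 10, 11, 12}.
E[R | R ≥ 5] = (5 + 6 + 7 + 8 + 9 + 10 + 11 + 12) / 8 = 17/2.

17/2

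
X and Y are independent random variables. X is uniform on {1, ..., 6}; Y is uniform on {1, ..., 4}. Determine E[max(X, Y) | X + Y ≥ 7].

51/10

Outcomes with X + Y ≥ 7: (3,4), (4,3), (4,4), (5,2), (5,3), (5,4), (6,1), (6,2), (6,3), (6,4), each with probability 1/24.
E[max(X, Y) | X + Y ≥ 7] = (4 + 4 + 4 + 5 + 5 + 5 + 6 + 6 + 6 + 6) / 10 = 51/10.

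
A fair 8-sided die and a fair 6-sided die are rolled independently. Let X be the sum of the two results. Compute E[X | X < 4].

8/3

P(X < 4) = 1/16.
Σ over the event: 2·1/48 + 3·1/24 = 1/6.
E[X | X < 4] = (1/6) / (1/16) = 8/3.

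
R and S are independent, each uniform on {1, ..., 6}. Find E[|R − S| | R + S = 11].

Outcomes with R + S = 11: (5,6), (6,5), each with probability 1/36.
E[|R − S| | R + S = 11] = (1 + 1) / 2 = 1.

1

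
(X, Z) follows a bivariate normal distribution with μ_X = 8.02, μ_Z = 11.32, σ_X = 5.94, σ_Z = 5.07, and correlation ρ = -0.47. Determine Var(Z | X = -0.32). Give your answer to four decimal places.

Var(Z | X=x) = (1 − ρ²)·σ_Z².
Var(Z | X=-0.32) = (5.07)²·(1 − (-0.47)²) = 25.7049·0.7791 = 20.0267.

20.0267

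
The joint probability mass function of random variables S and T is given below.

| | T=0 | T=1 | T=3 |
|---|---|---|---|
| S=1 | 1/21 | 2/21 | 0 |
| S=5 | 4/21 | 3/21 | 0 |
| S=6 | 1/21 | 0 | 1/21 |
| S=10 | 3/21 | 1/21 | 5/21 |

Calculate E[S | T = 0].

19/3

P(T = 0) = 3/7.
Σ S·P over the event = 1·(1/21) + 5·(4/21) + 6·(1/21) + 10·(3/21) = 19/7.
E[S | T = 0] = (19/7) / (3/7) = 19/3.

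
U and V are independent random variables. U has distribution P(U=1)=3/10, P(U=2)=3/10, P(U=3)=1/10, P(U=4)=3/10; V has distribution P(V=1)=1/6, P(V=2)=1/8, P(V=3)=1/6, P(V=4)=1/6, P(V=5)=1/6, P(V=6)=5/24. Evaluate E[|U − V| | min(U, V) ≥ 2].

P(min(U, V) ≥ 2) = 7/12.
Summing |U−V|·P(x,y) over outcomes with min(U, V) ≥ 2 gives 39/40.
E[|U − V| | min(U, V) ≥ 2] = (39/40) / (7/12) = 117/70.

117/70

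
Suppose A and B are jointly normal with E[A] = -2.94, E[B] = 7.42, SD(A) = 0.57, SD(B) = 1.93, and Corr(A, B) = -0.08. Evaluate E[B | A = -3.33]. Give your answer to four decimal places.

7.5256

E[B | A=x] = μ_B + ρ(σ_B/σ_A)(x − μ_A) for jointly normal variables.
E[B | A=-3.33] = 7.42 + (-0.08)·(1.93/0.57)·(-3.33 − (-2.94)) = 7.42 + (-0.27088)·(-0.39) = 7.5256.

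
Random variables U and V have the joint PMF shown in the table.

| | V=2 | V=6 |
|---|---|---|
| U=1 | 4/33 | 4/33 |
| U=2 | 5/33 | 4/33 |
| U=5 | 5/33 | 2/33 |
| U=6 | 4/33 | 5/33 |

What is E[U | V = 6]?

52/15

P(V = 6) = 5/11.
Summing U·P(U=x,V=y) over the conditioning event gives 52/33.
E[U | V = 6] = (52/33) / (5/11) = 52/15.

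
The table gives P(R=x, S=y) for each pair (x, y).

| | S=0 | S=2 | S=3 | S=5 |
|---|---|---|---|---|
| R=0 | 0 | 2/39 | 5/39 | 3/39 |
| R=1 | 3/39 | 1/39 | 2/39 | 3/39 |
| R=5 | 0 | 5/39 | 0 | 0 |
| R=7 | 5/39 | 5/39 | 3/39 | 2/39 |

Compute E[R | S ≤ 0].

19/4

P(S ≤ 0) = 8/39.
Σ R·P over the event = 1·(3/39) + 7·(5/39) = 38/39.
E[R | S ≤ 0] = (38/39) / (8/39) = 19/4.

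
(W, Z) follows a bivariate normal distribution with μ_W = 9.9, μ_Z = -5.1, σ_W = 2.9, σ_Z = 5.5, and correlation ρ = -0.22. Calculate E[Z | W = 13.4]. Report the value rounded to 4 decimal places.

-6.5603

E[Z | W=x] = μ_Z + ρ(σ_Z/σ_W)(x − μ_W) for jointly normal variables.
E[Z | W=13.4] = -5.1 + (-0.22)·(5.5/2.9)·(13.4 − (9.9)) = -5.1 + (-0.41724)·(3.5) = -6.5603.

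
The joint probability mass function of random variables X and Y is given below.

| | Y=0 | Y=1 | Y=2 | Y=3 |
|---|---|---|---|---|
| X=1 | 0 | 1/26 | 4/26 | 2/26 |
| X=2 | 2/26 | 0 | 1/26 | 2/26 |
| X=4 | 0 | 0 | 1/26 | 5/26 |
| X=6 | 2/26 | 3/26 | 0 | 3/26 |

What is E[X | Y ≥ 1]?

73/22

P(Y ≥ 1) = 11/13.
Summing X·P(X=x,Y=y) over the conditioning event gives 73/26.
E[X | Y ≥ 1] = (73/26) / (11/13) = 73/22.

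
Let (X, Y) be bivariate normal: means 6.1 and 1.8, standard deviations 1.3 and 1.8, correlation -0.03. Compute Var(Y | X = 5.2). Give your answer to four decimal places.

For a bivariate normal, Var(Y | X=x) = σ_Y²(1 − ρ²).
Var(Y | X=5.2) = (1.8)²·(1 − (-0.03)²) = 3.24·0.9991 = 3.2371.

3.2371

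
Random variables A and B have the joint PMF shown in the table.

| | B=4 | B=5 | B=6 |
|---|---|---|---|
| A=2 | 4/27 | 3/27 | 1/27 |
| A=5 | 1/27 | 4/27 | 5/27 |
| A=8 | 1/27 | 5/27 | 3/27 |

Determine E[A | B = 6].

17/3

P(B = 6) = 1/3.
Σ A·P over the event = 2·(1/27) + 5·(5/27) + 8·(3/27) = 17/9.
E[A | B = 6] = (17/9) / (1/3) = 17/3.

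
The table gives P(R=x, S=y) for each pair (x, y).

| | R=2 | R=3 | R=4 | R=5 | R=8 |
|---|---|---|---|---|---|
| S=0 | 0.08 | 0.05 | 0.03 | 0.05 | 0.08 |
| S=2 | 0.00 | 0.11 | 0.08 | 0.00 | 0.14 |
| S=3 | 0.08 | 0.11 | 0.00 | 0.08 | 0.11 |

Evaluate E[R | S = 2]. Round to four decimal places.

5.3636

P(S = 2) = 0.33.
Σ R·P over the event = 3·(0.11) + 4·(0.08) + 8·(0.14) = 1.77.
E[R | S = 2] = (1.77) / (0.33) = 5.3636.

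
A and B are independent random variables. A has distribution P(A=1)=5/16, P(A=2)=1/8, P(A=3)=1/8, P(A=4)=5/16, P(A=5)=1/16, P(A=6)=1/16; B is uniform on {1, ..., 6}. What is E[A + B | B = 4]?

55/8

P(B = 4) = 1/6.
Summing (A+B)·P(x,y) over outcomes with B = 4 gives 55/48.
E[A + B | B = 4] = (55/48) / (1/6) = 55/8.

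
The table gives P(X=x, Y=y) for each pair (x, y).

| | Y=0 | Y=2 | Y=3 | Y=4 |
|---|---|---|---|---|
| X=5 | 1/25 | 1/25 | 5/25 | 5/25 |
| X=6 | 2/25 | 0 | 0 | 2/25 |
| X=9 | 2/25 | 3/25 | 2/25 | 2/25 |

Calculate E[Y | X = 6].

P(X = 6) = 4/25.
Σ Y·P over the event = 0·(2/25) + 4·(2/25) = 8/25.
E[Y | X = 6] = (8/25) / (4/25) = 2.

2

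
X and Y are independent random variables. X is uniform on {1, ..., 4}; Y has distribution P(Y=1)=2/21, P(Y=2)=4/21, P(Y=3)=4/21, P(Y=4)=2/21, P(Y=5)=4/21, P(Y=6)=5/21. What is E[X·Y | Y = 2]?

P(Y = 2) = 4/21.
Summing XY·P(x,y) over outcomes with Y = 2 gives 20/21.
E[X·Y | Y = 2] = (20/21) / (4/21) = 5.

5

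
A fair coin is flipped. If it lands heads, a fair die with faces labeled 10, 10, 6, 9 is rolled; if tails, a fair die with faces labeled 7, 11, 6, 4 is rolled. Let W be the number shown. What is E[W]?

E[W | heads] = (10+10+6+9)/4 = 35/4.
E[W | tails] = (7+11+6+4)/4 = 7.
By the law of total expectation,
E[W] = (1/2)·(35/4) + (1/2)·(7) = 63/8.

63/8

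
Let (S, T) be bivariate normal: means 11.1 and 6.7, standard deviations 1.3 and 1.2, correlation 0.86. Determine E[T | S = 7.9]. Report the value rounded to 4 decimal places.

For a bivariate normal, E[T | S=x] = μ_T + ρ·(σ_T/σ_S)·(x − μ_S).
E[T | S=7.9] = 6.7 + (0.86)·(1.2/1.3)·(7.9 − (11.1)) = 6.7 + (0.79385)·(-3.2) = 4.1597.

4.1597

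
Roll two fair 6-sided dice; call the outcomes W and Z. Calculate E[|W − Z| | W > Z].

7/3

P(W > Z) = 5/12.
Summing |W−Z|·P(x,y) over outcomes with W > Z gives 35/36.
E[|W − Z| | W > Z] = (35/36) / (5/12) = 7/3.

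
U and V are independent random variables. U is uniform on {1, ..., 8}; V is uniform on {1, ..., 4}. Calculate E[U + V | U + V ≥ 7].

P(U + V ≥ 7) = 9/16.
Summing (U+V)·P(x,y) over outcomes with U + V ≥ 7 gives 5.
E[U + V | U + V ≥ 7] = (5) / (9/16) = 80/9.

80/9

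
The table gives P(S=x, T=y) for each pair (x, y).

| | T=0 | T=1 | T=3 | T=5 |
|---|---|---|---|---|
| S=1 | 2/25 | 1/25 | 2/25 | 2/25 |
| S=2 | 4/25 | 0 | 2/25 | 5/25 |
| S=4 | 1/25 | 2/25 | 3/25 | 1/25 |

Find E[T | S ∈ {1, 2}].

P(S ∈ {1, 2}) = 18/25.
Summing T·P(S=x,T=y) over the conditioning event gives 48/25.
E[T | S ∈ {1, 2}] = (48/25) / (18/25) = 8/3.

8/3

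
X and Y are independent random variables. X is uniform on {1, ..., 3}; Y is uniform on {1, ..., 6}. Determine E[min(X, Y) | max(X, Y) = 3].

9/5

Outcomes with max(X, Y) = 3: (1,3), (2,3), (3,1), (3,2), (3,3), each with probability 1/18.
E[min(X, Y) | max(X, Y) = 3] = (1 + 2 + 1 + 2 + 3) / 5 = 9/5.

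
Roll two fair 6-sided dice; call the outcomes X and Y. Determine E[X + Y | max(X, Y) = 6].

P(max(X, Y) = 6) = 11/36.
Summing (X+Y)·P(x,y) over outcomes with max(X, Y) = 6 gives 17/6.
E[X + Y | max(X, Y) = 6] = (17/6) / (11/36) = 102/11.

102/11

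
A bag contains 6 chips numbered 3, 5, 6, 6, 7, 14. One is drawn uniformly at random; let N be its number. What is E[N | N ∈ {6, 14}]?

26/3

P(N ∈ {6, 14}) = 1/2.
Σ over the event: 6·1/3 + 14·1/6 = 13/3.
E[N | N ∈ {6, 14}] = (13/3) / (1/2) = 26/3.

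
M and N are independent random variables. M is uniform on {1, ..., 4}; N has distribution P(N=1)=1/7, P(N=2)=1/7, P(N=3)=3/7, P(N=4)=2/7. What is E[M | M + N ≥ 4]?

66/25

P(M + N ≥ 4) = 25/28.
Summing M·P(x,y) over outcomes with M + N ≥ 4 gives 33/14.
E[M | M + N ≥ 4] = (33/14) / (25/28) = 66/25.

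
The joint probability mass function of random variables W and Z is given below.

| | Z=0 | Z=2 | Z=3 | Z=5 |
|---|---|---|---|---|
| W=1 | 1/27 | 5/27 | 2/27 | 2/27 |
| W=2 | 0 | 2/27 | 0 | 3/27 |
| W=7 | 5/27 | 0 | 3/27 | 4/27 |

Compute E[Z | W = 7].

29/12

P(W = 7) = 4/9.
Σ Z·P over the event = 0·(5/27) + 3·(3/27) + 5·(4/27) = 29/27.
E[Z | W = 7] = (29/27) / (4/9) = 29/12.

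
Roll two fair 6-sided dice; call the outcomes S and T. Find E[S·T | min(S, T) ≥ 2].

P(min(S, T) ≥ 2) = 25/36.
Summing ST·P(x,y) over outcomes with min(S, T) ≥ 2 gives 100/9.
E[S·T | min(S, T) ≥ 2] = (100/9) / (25/36) = 16.

16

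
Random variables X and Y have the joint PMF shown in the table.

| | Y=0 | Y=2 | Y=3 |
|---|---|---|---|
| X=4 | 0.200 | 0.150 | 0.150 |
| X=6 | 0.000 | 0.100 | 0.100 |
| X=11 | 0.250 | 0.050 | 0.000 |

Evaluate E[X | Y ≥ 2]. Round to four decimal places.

P(Y ≥ 2) = 0.550.
Σ X·P over the event = 4·(0.150) + 4·(0.150) + 6·(0.100) + 6·(0.100) + 11·(0.050) = 2.950.
E[X | Y ≥ 2] = (2.950) / (0.550) = 5.3636.

5.3636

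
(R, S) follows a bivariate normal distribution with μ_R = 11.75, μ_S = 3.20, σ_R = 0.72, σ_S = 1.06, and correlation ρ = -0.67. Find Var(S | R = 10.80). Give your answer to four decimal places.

For a bivariate normal, Var(S | R=x) = σ_S²(1 − ρ²).
Var(S | R=10.80) = (1.06)²·(1 − (-0.67)²) = 1.1236·0.5511 = 0.6192.

0.6192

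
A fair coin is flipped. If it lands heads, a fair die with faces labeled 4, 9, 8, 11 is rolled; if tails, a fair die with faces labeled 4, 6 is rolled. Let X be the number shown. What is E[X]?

13/2

E[X | heads] = (4+9+8+11)/4 = 8.
E[X | tails] = (4+6)/2 = 5.
E[X] = (1/2)·(8) + (1/2)·(5) = 13/2.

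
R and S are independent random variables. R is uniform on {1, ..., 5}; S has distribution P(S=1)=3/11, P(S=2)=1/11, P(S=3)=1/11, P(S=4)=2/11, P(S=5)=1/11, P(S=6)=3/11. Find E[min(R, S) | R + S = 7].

P(R + S = 7) = 8/55.
Summing min(R,S)·P(x,y) over outcomes with R + S = 7 gives 16/55.
E[min(R, S) | R + S = 7] = (16/55) / (8/55) = 2.

2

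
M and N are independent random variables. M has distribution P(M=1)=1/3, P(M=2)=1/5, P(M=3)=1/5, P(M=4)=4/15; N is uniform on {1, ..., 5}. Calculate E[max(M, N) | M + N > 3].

P(M + N > 3) = 62/75.
Summing max(M,N)·P(x,y) over outcomes with M + N > 3 gives 16/5.
E[max(M, N) | M + N > 3] = (16/5) / (62/75) = 120/31.

120/31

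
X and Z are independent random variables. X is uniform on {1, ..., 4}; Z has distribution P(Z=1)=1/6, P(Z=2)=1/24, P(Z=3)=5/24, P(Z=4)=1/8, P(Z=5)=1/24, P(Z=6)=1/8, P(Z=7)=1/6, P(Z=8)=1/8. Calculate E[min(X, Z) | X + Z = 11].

25/7

P(X + Z = 11) = 7/96.
Summing min(X,Z)·P(x,y) over outcomes with X + Z = 11 gives 25/96.
E[min(X, Z) | X + Z = 11] = (25/96) / (7/96) = 25/7.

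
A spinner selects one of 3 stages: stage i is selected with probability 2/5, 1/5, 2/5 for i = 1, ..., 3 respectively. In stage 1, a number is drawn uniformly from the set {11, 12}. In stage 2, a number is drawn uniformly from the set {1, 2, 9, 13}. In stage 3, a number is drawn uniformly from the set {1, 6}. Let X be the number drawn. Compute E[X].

E[X | stage 1] = (11+12)/2 = 23/2.
E[X | stage 2] = (1+2+9+13)/4 = 25/4.
E[X | stage 3] = (1+6)/2 = 7/2.
E[X] = (2/5)·(23/2) + (1/5)·(25/4) + (2/5)·(7/2) = 29/4.

29/4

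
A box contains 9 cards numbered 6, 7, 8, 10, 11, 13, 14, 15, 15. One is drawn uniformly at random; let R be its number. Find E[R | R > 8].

13

P(R > 8) = 2/3.
Σ over the event: 10·1/9 + 11·1/9 + 13·1/9 + 14·1/9 + 15·2/9 = 26/3.
E[R | R > 8] = (26/3) / (2/3) = 13.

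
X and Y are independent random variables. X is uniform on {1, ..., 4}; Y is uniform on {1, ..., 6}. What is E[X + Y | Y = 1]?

7/2

P(Y = 1) = 1/6.
Summing (X+Y)·P(x,y) over outcomes with Y = 1 gives 7/12.
E[X + Y | Y = 1] = (7/12) / (1/6) = 7/2.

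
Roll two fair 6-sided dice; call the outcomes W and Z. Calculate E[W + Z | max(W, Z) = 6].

102/11

P(max(W, Z) = 6) = 11/36.
Summing (W+Z)·P(x,y) over outcomes with max(W, Z) = 6 gives 17/6.
E[W + Z | max(W, Z) = 6] = (17/6) / (11/36) = 102/11.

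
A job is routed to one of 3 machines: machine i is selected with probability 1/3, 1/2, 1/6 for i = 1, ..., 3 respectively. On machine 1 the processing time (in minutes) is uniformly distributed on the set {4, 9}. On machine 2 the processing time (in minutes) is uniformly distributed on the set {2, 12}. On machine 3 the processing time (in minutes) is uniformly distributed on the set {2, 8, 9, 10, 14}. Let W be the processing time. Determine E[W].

E[W | machine 1] = (4+9)/2 = 13/2.
E[W | machine 2] = (2+12)/2 = 7.
E[W | machine 3] = (2+8+9+10+14)/5 = 43/5.
By the law of total expectation,
E[W] = (1/3)·(13/2) + (1/2)·(7) + (1/6)·(43/5) = 71/10.

71/10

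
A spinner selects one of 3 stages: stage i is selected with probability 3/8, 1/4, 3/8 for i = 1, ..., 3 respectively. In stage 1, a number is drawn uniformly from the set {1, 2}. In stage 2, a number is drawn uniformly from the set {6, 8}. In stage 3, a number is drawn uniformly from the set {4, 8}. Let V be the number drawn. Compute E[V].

E[V | stage 1] = (1+2)/2 = 3/2.
E[V | stage 2] = (6+8)/2 = 7.
E[V | stage 3] = (4+8)/2 = 6.
E[V] = (3/8)·(3/2) + (1/4)·(7) + (3/8)·(6) = 73/16.

73/16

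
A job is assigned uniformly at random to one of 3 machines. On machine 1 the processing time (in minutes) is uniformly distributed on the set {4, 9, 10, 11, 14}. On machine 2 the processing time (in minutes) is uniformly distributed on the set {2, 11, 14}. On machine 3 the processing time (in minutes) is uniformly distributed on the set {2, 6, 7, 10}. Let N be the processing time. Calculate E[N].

E[N | machine 1] = (4+9+10+11+14)/5 = 48/5.
E[N | machine 2] = (2+11+14)/3 = 9.
E[N | machine 3] = (2+6+7+10)/4 = 25/4.
E[N] = (1/3)·(48/5) + (1/3)·(9) + (1/3)·(25/4) = 497/60.

497/60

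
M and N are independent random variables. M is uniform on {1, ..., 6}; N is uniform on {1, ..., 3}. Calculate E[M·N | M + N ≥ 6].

Outcomes with M + N ≥ 6: (3,3), (4,2), (4,3), (5,1), (5,2), (5,3), (6,1), (6,2), (6,3), each with probability 1/18.
E[M·N | M + N ≥ 6] = (9 + 8 + 12 + 5 + 10 + 15 + 6 + 12 + 18) / 9 = 95/9.

95/9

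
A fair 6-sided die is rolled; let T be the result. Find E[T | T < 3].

3/2

Given T < 3, T is equally likely to be any of {1, 2}.
E[T | T < 3] = (1 + 2) / 2 = 3/2.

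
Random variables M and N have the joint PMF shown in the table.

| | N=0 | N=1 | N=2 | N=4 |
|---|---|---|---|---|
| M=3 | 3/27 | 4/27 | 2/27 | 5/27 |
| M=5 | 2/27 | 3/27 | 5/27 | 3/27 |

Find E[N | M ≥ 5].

P(M ≥ 5) = 13/27.
Σ N·P over the event = 0·(2/27) + 1·(3/27) + 2·(5/27) + 4·(3/27) = 25/27.
E[N | M ≥ 5] = (25/27) / (13/27) = 25/13.

25/13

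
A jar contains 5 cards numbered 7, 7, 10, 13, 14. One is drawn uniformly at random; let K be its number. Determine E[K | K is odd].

P(K is odd) = 3/5.
Σ over the event: 7·2/5 + 13·1/5 = 27/5.
E[K | K is odd] = (27/5) / (3/5) = 9.

9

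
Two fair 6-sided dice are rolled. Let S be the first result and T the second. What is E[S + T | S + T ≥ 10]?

P(S + T ≥ 10) = 1/6.
Summing (S+T)·P(x,y) over outcomes with S + T ≥ 10 gives 16/9.
E[S + T | S + T ≥ 10] = (16/9) / (1/6) = 32/3.

32/3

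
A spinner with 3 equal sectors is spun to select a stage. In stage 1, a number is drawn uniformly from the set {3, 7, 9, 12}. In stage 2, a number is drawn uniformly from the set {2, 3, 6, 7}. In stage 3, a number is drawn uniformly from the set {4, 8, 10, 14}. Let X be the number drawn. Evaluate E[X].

E[X | stage 1] = (3+7+9+12)/4 = 31/4.
E[X | stage 2] = (2+3+6+7)/4 = 9/2.
E[X | stage 3] = (4+8+10+14)/4 = 9.
E[X] = (1/3)·(31/4) + (1/3)·(9/2) + (1/3)·(9) = 85/12.

85/12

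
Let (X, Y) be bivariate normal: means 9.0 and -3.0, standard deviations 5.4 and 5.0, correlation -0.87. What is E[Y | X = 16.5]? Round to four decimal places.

-9.0417

E[Y | X=x] = μ_Y + ρ(σ_Y/σ_X)(x − μ_X) for jointly normal variables.
E[Y | X=16.5] = -3.0 + (-0.87)·(5.0/5.4)·(16.5 − (9.0)) = -3.0 + (-0.80556)·(7.5) = -9.0417.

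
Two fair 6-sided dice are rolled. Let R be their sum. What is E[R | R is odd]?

P(R is odd) = 1/2.
Σ over the event: 3·1/18 + 5·1/9 + 7·1/6 + 9·1/9 + 11·1/18 = 7/2.
E[R | R is odd] = (7/2) / (1/2) = 7.

7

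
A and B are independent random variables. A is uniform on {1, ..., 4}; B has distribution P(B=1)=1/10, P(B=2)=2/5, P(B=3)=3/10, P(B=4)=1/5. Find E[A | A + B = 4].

7/4

P(A + B = 4) = 1/5.
Summing A·P(x,y) over outcomes with A + B = 4 gives 7/20.
E[A | A + B = 4] = (7/20) / (1/5) = 7/4.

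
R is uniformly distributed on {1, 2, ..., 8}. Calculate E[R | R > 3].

Given R > 3, R is equally likely to be any of {4, 5, 6, 7, 8}.
E[R | R > 3] = (4 + 5 + 6 + 7 + 8) / 5 = 6.

6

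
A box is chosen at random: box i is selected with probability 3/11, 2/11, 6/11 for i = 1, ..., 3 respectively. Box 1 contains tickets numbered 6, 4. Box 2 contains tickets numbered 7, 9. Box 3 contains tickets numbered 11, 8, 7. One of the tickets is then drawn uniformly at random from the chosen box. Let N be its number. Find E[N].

83/11

E[N | box 1] = (6+4)/2 = 5.
E[N | box 2] = (7+9)/2 = 8.
E[N | box 3] = (11+8+7)/3 = 26/3.
E[N] = (3/11)·(5) + (2/11)·(8) + (6/11)·(26/3) = 83/11.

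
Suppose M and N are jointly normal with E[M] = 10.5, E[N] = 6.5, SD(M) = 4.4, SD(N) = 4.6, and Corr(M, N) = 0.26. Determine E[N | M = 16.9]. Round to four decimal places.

E[N | M=x] = μ_N + ρ(σ_N/σ_M)(x − μ_M) for jointly normal variables.
E[N | M=16.9] = 6.5 + (0.26)·(4.6/4.4)·(16.9 − (10.5)) = 6.5 + (0.27182)·(6.4) = 8.2396.

8.2396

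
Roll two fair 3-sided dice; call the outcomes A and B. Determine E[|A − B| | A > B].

4/3

Outcomes with A > B: (2,1), (3,1), (3,2), each with probability 1/9.
E[|A − B| | A > B] = (1 + 2 + 1) / 3 = 4/3.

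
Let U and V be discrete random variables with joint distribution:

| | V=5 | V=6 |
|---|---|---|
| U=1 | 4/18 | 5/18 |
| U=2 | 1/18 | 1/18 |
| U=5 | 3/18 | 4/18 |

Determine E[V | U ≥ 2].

50/9

P(U ≥ 2) = 1/2.
Summing V·P(U=x,V=y) over the conditioning event gives 25/9.
E[V | U ≥ 2] = (25/9) / (1/2) = 50/9.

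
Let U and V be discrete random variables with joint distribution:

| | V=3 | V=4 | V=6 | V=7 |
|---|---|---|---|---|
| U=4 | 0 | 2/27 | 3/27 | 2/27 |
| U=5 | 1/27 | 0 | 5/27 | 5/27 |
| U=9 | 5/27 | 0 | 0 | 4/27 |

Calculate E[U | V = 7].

69/11

P(V = 7) = 11/27.
Summing U·P(U=x,V=y) over the conditioning event gives 23/9.
E[U | V = 7] = (23/9) / (11/27) = 69/11.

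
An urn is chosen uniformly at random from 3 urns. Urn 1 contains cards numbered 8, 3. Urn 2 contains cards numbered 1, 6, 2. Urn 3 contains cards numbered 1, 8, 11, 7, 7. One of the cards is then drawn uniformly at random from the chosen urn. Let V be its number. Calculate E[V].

51/10

E[V | urn 1] = (8+3)/2 = 11/2.
E[V | urn 2] = (1+6+2)/3 = 3.
E[V | urn 3] = (1+8+11+7+7)/5 = 34/5.
By the law of total expectation,
E[V] = (1/3)·(11/2) + (1/3)·(3) + (1/3)·(34/5) = 51/10.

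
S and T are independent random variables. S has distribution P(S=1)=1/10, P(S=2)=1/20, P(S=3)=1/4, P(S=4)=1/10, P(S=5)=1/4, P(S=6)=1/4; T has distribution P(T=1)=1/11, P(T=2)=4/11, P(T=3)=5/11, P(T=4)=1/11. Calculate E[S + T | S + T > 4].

271/38

P(S + T > 4) = 19/22.
Summing (S+T)·P(x,y) over outcomes with S + T > 4 gives 271/44.
E[S + T | S + T > 4] = (271/44) / (19/22) = 271/38.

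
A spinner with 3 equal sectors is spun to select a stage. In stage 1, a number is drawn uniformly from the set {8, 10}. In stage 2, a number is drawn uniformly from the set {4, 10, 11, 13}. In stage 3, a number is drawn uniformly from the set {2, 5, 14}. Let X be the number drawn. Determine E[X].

17/2

E[X | stage 1] = (8+10)/2 = 9.
E[X | stage 2] = (4+10+11+13)/4 = 19/2.
E[X | stage 3] = (2+5+14)/3 = 7.
E[X] = (1/3)·(9) + (1/3)·(19/2) + (1/3)·(7) = 17/2.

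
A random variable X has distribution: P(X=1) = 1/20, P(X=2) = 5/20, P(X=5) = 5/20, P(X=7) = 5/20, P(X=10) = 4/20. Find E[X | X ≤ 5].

P(X ≤ 5) = 11/20.
Σ over the event: 1·1/20 + 2·1/4 + 5·1/4 = 9/5.
E[X | X ≤ 5] = (9/5) / (11/20) = 36/11.

36/11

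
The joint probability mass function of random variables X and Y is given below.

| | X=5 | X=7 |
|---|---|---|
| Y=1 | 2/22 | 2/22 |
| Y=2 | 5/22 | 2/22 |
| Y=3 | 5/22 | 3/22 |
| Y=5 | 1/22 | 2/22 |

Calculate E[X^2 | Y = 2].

223/7

P(Y = 2) = 7/22.
Σ X^2·P over the event = 25·(5/22) + 49·(2/22) = 223/22.
E[X^2 | Y = 2] = (223/22) / (7/22) = 223/7.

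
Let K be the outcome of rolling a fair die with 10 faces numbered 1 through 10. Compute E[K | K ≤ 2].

3/2

Given K ≤ 2, K is equally likely to be any of {1, 2}.
E[K | K ≤ 2] = (1 + 2) / 2 = 3/2.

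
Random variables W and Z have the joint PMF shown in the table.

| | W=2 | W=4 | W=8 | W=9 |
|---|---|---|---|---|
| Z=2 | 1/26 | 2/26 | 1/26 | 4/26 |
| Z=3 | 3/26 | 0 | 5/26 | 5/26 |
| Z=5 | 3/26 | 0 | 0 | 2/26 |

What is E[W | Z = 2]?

P(Z = 2) = 4/13.
Σ W·P over the event = 2·(1/26) + 4·(2/26) + 8·(1/26) + 9·(4/26) = 27/13.
E[W | Z = 2] = (27/13) / (4/13) = 27/4.

27/4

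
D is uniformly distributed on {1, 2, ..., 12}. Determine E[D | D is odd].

6

Given D is odd, D is equally likely to be any of {1, 3, 5, 7, 9, 11}.
E[D | D is odd] = (1 + 3 + 5 + 7 + 9 + 11) / 6 = 6.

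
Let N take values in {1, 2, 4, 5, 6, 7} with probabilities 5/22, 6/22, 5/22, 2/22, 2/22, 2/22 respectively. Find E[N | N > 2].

P(N > 2) = 1/2.
Σ over the event: 4·5/22 + 5·1/11 + 6·1/11 + 7·1/11 = 28/11.
E[N | N > 2] = (28/11) / (1/2) = 56/11.

56/11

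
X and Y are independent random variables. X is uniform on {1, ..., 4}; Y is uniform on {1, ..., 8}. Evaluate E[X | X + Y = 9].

Outcomes with X + Y = 9: (1,8), (2,7), (3,6), (4,5), each with probability 1/32.
E[X | X + Y = 9] = (1 + 2 + 3 + 4) / 4 = 5/2.

5/2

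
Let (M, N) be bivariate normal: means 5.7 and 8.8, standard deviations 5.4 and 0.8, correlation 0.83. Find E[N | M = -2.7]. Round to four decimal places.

7.7671

For a bivariate normal, E[N | M=x] = μ_N + ρ·(σ_N/σ_M)·(x − μ_M).
E[N | M=-2.7] = 8.8 + (0.83)·(0.8/5.4)·(-2.7 − (5.7)) = 8.8 + (0.12296)·(-8.4) = 7.7671.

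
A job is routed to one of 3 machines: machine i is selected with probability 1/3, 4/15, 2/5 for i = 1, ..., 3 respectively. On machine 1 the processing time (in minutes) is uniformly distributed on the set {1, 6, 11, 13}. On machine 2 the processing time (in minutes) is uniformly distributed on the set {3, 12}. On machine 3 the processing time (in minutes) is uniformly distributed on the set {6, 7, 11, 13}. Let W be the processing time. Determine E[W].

497/60

E[W | machine 1] = (1+6+11+13)/4 = 31/4.
E[W | machine 2] = (3+12)/2 = 15/2.
E[W | machine 3] = (6+7+11+13)/4 = 37/4.
By the law of total expectation,
E[W] = (1/3)·(31/4) + (4/15)·(15/2) + (2/5)·(37/4) = 497/60.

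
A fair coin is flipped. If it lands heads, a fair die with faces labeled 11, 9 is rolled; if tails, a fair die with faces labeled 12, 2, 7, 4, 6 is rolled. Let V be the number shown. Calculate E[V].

E[V | heads] = (11+9)/2 = 10.
E[V | tails] = (12+2+7+4+6)/5 = 31/5.
E[V] = (1/2)·(10) + (1/2)·(31/5) = 81/10.

81/10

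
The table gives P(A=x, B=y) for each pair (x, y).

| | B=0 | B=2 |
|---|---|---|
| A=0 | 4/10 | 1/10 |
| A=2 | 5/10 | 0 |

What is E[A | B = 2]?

P(B = 2) = 1/10.
Σ A·P over the event = 0·(1/10) = 0.
E[A | B = 2] = (0) / (1/10) = 0.

0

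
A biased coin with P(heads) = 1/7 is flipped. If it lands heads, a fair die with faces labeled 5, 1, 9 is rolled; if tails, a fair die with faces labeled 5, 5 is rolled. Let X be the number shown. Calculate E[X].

E[X | heads] = (5+1+9)/3 = 5.
E[X | tails] = (5+5)/2 = 5.
By the law of total expectation,
E[X] = (1/7)·(5) + (6/7)·(5) = 5.

5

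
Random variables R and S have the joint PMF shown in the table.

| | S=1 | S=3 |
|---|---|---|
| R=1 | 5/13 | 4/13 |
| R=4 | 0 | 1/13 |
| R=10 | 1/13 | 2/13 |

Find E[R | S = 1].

5/2

P(S = 1) = 6/13.
Σ R·P over the event = 1·(5/13) + 10·(1/13) = 15/13.
E[R | S = 1] = (15/13) / (6/13) = 5/2.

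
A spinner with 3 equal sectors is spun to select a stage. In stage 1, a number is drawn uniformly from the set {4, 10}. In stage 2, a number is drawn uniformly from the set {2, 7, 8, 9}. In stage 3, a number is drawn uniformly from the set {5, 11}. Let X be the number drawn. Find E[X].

43/6

E[X | stage 1] = (4+10)/2 = 7.
E[X | stage 2] = (2+7+8+9)/4 = 13/2.
E[X | stage 3] = (5+11)/2 = 8.
E[X] = (1/3)·(7) + (1/3)·(13/2) + (1/3)·(8) = 43/6.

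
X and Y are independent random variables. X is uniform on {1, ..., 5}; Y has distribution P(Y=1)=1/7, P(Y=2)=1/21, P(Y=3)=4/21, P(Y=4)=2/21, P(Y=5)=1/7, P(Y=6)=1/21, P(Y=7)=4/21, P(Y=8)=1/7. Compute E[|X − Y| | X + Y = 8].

3

P(X + Y = 8) = 2/15.
Summing |X−Y|·P(x,y) over outcomes with X + Y = 8 gives 2/5.
E[|X − Y| | X + Y = 8] = (2/5) / (2/15) = 3.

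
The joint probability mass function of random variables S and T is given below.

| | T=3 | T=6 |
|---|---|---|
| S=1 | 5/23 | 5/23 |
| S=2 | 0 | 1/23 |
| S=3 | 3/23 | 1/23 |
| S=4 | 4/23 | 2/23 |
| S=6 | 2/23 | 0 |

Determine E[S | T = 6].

P(T = 6) = 9/23.
Summing S·P(S=x,T=y) over the conditioning event gives 18/23.
E[S | T = 6] = (18/23) / (9/23) = 2.

2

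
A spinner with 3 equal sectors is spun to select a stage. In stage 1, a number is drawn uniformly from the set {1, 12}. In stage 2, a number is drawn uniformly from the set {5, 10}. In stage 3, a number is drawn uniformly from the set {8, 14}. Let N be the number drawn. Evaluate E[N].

E[N | stage 1] = (1+12)/2 = 13/2.
E[N | stage 2] = (5+10)/2 = 15/2.
E[N | stage 3] = (8+14)/2 = 11.
E[N] = (1/3)·(13/2) + (1/3)·(15/2) + (1/3)·(11) = 25/3.

25/3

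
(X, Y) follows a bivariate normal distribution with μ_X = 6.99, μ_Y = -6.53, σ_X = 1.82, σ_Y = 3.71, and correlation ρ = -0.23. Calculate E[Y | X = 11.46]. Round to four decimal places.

-8.6257

The regression of Y on X has slope ρ·σ_Y/σ_X and passes through (μ_X, μ_Y).
E[Y | X=11.46] = -6.53 + (-0.23)·(3.71/1.82)·(11.46 − (6.99)) = -6.53 + (-0.468846)·(4.47) = -8.6257.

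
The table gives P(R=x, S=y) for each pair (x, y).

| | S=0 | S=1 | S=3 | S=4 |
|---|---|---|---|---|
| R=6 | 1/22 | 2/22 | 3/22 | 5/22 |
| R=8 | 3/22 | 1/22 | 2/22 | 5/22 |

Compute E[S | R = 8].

P(R = 8) = 1/2.
Σ S·P over the event = 0·(3/22) + 1·(1/22) + 3·(2/22) + 4·(5/22) = 27/22.
E[S | R = 8] = (27/22) / (1/2) = 27/11.

27/11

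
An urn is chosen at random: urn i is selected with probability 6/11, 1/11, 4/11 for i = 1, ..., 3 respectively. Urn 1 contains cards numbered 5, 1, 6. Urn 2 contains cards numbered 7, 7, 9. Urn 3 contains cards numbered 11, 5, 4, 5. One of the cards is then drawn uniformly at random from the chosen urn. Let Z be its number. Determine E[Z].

E[Z | urn 1] = (5+1+6)/3 = 4.
E[Z | urn 2] = (7+7+9)/3 = 23/3.
E[Z | urn 3] = (11+5+4+5)/4 = 25/4.
E[Z] = (6/11)·(4) + (1/11)·(23/3) + (4/11)·(25/4) = 170/33.

170/33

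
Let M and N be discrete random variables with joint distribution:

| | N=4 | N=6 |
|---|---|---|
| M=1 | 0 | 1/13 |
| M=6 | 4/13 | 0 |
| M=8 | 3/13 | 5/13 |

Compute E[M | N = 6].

P(N = 6) = 6/13.
Summing M·P(M=x,N=y) over the conditioning event gives 41/13.
E[M | N = 6] = (41/13) / (6/13) = 41/6.

41/6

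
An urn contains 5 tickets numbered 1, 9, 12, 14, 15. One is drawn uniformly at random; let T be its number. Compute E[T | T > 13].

29/2

P(T > 13) = 2/5.
Σ over the event: 14·1/5 + 15·1/5 = 29/5.
E[T | T > 13] = (29/5) / (2/5) = 29/2.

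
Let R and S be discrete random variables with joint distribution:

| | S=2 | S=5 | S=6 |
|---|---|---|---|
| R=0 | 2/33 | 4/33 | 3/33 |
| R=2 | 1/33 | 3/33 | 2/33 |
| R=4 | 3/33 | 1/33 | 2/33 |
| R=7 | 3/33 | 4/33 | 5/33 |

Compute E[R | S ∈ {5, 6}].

85/24

P(S ∈ {5, 6}) = 8/11.
Summing R·P(R=x,S=y) over the conditioning event gives 85/33.
E[R | S ∈ {5, 6}] = (85/33) / (8/11) = 85/24.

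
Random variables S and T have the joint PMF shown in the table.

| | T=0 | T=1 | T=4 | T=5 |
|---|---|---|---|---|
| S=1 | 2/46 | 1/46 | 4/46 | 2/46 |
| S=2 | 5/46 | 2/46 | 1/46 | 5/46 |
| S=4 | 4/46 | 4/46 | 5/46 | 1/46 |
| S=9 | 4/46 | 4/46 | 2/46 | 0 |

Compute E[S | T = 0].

P(T = 0) = 15/46.
Σ S·P over the event = 1·(2/46) + 2·(5/46) + 4·(4/46) + 9·(4/46) = 32/23.
E[S | T = 0] = (32/23) / (15/46) = 64/15.

64/15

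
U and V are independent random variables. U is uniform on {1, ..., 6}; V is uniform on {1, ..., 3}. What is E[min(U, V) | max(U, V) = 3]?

9/5

P(max(U, V) = 3) = 5/18.
Summing min(U,V)·P(x,y) over outcomes with max(U, V) = 3 gives 1/2.
E[min(U, V) | max(U, V) = 3] = (1/2) / (5/18) = 9/5.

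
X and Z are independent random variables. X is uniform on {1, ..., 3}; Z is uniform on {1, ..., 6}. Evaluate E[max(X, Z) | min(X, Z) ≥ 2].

P(min(X, Z) ≥ 2) = 5/9.
Summing max(X,Z)·P(x,y) over outcomes with min(X, Z) ≥ 2 gives 41/18.
E[max(X, Z) | min(X, Z) ≥ 2] = (41/18) / (5/9) = 41/10.

41/10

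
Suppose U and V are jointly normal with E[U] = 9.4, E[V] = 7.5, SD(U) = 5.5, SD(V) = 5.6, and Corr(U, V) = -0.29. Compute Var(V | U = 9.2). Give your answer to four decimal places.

28.7226

For a bivariate normal, Var(V | U=x) = σ_V²(1 − ρ²).
Var(V | U=9.2) = (5.6)²·(1 − (-0.29)²) = 31.36·0.9159 = 28.7226.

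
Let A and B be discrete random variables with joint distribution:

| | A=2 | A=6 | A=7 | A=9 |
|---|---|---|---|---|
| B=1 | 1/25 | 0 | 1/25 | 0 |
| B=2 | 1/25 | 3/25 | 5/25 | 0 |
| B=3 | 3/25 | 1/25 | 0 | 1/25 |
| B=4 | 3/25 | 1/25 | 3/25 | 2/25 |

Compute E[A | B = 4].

17/3

P(B = 4) = 9/25.
Summing A·P(A=x,B=y) over the conditioning event gives 51/25.
E[A | B = 4] = (51/25) / (9/25) = 17/3.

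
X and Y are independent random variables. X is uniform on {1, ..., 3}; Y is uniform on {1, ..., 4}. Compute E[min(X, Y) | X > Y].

4/3

P(X > Y) = 1/4.
Summing min(X,Y)·P(x,y) over outcomes with X > Y gives 1/3.
E[min(X, Y) | X > Y] = (1/3) / (1/4) = 4/3.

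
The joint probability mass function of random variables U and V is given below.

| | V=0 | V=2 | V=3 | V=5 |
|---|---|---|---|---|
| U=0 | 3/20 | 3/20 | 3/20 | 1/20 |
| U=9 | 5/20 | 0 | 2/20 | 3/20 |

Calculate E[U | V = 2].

P(V = 2) = 3/20.
Σ U·P over the event = 0·(3/20) = 0.
E[U | V = 2] = (0) / (3/20) = 0.

0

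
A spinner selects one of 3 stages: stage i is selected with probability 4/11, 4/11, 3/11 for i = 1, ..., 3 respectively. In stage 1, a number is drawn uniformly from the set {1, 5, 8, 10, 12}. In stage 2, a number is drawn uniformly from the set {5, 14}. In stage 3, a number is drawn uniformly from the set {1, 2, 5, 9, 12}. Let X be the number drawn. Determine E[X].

421/55

E[X | stage 1] = (1+5+8+10+12)/5 = 36/5.
E[X | stage 2] = (5+14)/2 = 19/2.
E[X | stage 3] = (1+2+5+9+12)/5 = 29/5.
By the law of total expectation,
E[X] = (4/11)·(36/5) + (4/11)·(19/2) + (3/11)·(29/5) = 421/55.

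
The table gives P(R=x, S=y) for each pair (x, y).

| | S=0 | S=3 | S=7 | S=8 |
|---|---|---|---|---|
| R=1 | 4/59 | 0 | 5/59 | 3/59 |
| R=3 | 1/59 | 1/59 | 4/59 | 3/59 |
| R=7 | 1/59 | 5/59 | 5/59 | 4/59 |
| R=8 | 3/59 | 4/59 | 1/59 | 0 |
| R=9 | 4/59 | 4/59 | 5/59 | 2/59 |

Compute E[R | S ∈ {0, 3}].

20/3

P(S ∈ {0, 3}) = 27/59.
Summing R·P(R=x,S=y) over the conditioning event gives 180/59.
E[R | S ∈ {0, 3}] = (180/59) / (27/59) = 20/3.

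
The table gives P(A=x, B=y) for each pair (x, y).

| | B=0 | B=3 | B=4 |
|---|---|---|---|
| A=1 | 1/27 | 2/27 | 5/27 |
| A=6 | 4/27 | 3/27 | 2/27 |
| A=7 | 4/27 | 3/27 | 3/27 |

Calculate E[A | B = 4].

19/5

P(B = 4) = 10/27.
Σ A·P over the event = 1·(5/27) + 6·(2/27) + 7·(3/27) = 38/27.
E[A | B = 4] = (38/27) / (10/27) = 19/5.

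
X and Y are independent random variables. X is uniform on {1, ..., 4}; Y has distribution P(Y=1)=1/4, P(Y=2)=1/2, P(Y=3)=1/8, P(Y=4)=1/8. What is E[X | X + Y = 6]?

7/2

P(X + Y = 6) = 3/16.
Summing X·P(x,y) over outcomes with X + Y = 6 gives 21/32.
E[X | X + Y = 6] = (21/32) / (3/16) = 7/2.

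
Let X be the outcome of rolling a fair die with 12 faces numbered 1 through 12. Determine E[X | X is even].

Given X is even, X is equally likely to be any of {2, 4, 6, 8, 10, 12}.
E[X | X is even] = (2 + 4 + 6 + 8 + 10 + 12) / 6 = 7.

7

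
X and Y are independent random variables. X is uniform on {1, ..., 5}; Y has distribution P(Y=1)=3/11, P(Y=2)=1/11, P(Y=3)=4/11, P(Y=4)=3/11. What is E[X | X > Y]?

P(X > Y) = 26/55.
Summing X·P(x,y) over outcomes with X > Y gives 21/11.
E[X | X > Y] = (21/11) / (26/55) = 105/26.

105/26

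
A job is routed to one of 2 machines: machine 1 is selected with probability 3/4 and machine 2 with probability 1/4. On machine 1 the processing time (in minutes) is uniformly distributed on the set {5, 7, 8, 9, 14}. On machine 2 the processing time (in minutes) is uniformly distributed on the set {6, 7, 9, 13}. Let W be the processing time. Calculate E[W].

E[W | machine 1] = (5+7+8+9+14)/5 = 43/5.
E[W | machine 2] = (6+7+9+13)/4 = 35/4.
By the law of total expectation,
E[W] = (3/4)·(43/5) + (1/4)·(35/4) = 691/80.

691/80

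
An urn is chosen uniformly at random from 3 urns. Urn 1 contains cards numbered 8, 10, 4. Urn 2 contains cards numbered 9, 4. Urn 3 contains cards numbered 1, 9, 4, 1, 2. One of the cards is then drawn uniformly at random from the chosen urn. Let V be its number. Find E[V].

E[V | urn 1] = (8+10+4)/3 = 22/3.
E[V | urn 2] = (9+4)/2 = 13/2.
E[V | urn 3] = (1+9+4+1+2)/5 = 17/5.
By the law of total expectation,
E[V] = (1/3)·(22/3) + (1/3)·(13/2) + (1/3)·(17/5) = 517/90.

517/90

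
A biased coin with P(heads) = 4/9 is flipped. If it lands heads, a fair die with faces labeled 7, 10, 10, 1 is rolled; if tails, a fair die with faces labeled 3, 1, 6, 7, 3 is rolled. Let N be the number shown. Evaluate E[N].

16/3

E[N | heads] = (7+10+10+1)/4 = 7.
E[N | tails] = (3+1+6+7+3)/5 = 4.
By the law of total expectation,
E[N] = (4/9)·(7) + (5/9)·(4) = 16/3.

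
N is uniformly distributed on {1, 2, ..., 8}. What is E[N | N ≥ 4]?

6

Given N ≥ 4, N is equally likely to be any of {4, 5, 6, 7, 8}.
E[N | N ≥ 4] = (4 + 5 + 6 + 7 + 8) / 5 = 6.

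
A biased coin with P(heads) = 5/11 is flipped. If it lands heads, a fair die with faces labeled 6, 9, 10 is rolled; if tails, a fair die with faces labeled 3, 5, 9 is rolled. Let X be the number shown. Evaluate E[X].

E[X | heads] = (6+9+10)/3 = 25/3.
E[X | tails] = (3+5+9)/3 = 17/3.
By the law of total expectation,
E[X] = (5/11)·(25/3) + (6/11)·(17/3) = 227/33.

227/33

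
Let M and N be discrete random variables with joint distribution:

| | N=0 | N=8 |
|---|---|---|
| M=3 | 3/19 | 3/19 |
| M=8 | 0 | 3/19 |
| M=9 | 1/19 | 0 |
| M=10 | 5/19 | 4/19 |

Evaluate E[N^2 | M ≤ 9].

192/5

P(M ≤ 9) = 10/19.
Summing N^2·P(M=x,N=y) over the conditioning event gives 384/19.
E[N^2 | M ≤ 9] = (384/19) / (10/19) = 192/5.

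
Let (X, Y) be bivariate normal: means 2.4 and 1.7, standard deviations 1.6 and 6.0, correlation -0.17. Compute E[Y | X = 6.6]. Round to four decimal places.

E[Y | X=x] = μ_Y + ρ(σ_Y/σ_X)(x − μ_X) for jointly normal variables.
E[Y | X=6.6] = 1.7 + (-0.17)·(6.0/1.6)·(6.6 − (2.4)) = 1.7 + (-0.6375)·(4.2) = -0.9775.

-0.9775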